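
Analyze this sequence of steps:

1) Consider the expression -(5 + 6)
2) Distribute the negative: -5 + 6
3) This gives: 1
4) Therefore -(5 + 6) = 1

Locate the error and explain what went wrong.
Step 2: Distribute the negative: -5 + 6

Step 2 incorrectly distributes the negative sign. The correct distribution is -(5 + 6) = -5 - 6 = -11. The negative must be applied to both terms, not just the first. The error treats -(5 + 6) as -5 + 6, which equals 1 instead of -11.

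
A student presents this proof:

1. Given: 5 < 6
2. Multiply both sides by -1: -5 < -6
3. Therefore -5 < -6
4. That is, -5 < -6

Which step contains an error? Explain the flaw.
Step 2: Multiply both sides by -1: -5 < -6

Step 2 multiplies both sides by -1 but fails to reverse the inequality sign. When multiplying (or dividing) an inequality by a negative number, the direction must be reversed. Since 5 < 6, we should get -5 > -6, i.e., -5 > -6.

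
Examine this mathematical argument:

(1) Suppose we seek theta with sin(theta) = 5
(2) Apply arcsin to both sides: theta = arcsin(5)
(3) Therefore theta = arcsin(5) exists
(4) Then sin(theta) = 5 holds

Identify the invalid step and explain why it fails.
Step 2: Apply arcsin to both sides: theta = arcsin(5)

Step 2 applies arcsin to 5. However, arcsin(x) is only defined for x in [-1, 1] because sin(theta) can only produce values in that range. Since |5| > 1, arcsin(5) is undefined. There is no angle whose sine equals 5.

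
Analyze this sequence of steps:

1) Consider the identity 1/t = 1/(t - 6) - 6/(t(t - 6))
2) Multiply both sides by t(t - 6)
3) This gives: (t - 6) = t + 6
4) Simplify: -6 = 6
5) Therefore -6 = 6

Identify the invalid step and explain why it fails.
Step 3: This gives: (t - 6) = t + 6

Step 3 makes a sign error when clearing denominators. Multiplying -6/(t(t - 6)) by t(t - 6) gives -6, not +6. The correct result is (t - 6) = t - 6, which is trivially true, not (t - 6) = t + 6. (Step 1 is a valid identity: 1/(t - 6) - 6/(t(t - 6)) = (t - 6)/(t(t - 6)) = 1/t.)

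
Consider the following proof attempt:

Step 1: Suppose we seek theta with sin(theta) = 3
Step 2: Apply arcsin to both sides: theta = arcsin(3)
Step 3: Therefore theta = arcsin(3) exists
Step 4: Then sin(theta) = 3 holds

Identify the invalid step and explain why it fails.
Step 2: Apply arcsin to both sides: theta = arcsin(3)

Step 2 applies arcsin to 3. However, arcsin(x) is only defined for x in [-1, 1] because sin(theta) can only produce values in that range. Since |3| > 1, arcsin(3) is undefined. There is no angle whose sine equals 3.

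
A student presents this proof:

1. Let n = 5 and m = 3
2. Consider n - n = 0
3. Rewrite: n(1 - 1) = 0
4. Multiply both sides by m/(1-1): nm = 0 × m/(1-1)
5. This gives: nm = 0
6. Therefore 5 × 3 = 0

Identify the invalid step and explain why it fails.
Step 4: Multiply both sides by m/(1-1): nm = 0 × m/(1-1)

Step 4 multiplies both sides by m/(1-1). However, 1-1 = 0, so this is multiplication by m/0, which is undefined. We cannot multiply by an undefined expression.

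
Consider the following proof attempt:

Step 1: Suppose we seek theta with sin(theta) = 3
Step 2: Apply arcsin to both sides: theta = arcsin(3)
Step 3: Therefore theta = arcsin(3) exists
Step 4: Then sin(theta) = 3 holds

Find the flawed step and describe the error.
Step 2: Apply arcsin to both sides: theta = arcsin(3)

Step 2 applies arcsin to 3. However, arcsin(x) is only defined for x in [-1, 1] because sin(theta) can only produce values in that range. Since |3| > 1, arcsin(3) is undefined. There is no angle whose sine equals 3.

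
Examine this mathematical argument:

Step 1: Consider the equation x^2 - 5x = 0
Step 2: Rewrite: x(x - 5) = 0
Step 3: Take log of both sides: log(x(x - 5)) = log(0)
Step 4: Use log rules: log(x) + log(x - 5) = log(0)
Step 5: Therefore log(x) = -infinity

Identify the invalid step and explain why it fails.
Step 3: Take log of both sides: log(x(x - 5)) = log(0)

Step 3 takes the logarithm of both sides, resulting in log(0) on the right side. The logarithm is only defined for positive numbers; log(0) is undefined (approaches negative infinity). This operation is invalid.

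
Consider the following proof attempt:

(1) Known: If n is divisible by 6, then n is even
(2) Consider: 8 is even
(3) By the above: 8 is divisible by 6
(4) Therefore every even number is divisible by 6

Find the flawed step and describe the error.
Step 3: By the above: 8 is divisible by 6

Step 3 commits the fallacy of affirming the consequent. The known fact 'divisible by 6 → even' does NOT imply 'even → divisible by 6'. That would be the converse, which is false. For example, 8 is even but 8 ÷ 6 = 1.33, which is not an integer.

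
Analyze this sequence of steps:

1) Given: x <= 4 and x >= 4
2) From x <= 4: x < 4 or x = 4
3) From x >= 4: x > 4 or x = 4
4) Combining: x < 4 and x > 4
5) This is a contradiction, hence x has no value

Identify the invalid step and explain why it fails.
Step 4: Combining: x < 4 and x > 4

Step 4 incorrectly combines the conditions. From x <= 4 and x >= 4, the intersection is x = 4. The error treats the 'or' cases as 'and' requirements. The correct conclusion is that x = 4 is the unique solution, not that no solution exists.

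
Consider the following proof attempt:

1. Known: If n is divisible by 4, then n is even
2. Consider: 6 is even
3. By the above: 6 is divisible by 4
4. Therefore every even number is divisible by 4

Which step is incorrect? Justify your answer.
Step 3: By the above: 6 is divisible by 4

Step 3 commits the fallacy of affirming the consequent. The known fact 'divisible by 4 → even' does NOT imply 'even → divisible by 4'. That would be the converse, which is false. For example, 6 is even but 6 ÷ 4 = 1.50, which is not an integer.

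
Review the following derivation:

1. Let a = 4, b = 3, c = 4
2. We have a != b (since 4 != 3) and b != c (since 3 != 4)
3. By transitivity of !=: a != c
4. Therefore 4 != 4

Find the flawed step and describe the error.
Step 3: By transitivity of !=: a != c

Step 3 incorrectly applies transitivity to the '!=' relation. Transitivity states: if a R b and b R c, then a R c. However, '!=' is not transitive. Counterexample: 4 != 3 and 3 != 4, but 4 = 4 (both equal 4). Transitivity holds for relations like <, <=, =, but not for !=.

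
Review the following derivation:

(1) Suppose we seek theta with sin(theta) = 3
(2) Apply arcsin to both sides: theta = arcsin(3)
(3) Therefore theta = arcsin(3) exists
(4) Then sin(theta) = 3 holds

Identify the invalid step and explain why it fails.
Step 2: Apply arcsin to both sides: theta = arcsin(3)

Step 2 applies arcsin to 3. However, arcsin(x) is only defined for x in [-1, 1] because sin(theta) can only produce values in that range. Since |3| > 1, arcsin(3) is undefined. There is no angle whose sine equals 3.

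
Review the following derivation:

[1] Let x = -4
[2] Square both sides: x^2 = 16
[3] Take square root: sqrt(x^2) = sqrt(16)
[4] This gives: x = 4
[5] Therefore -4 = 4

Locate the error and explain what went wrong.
Step 4: This gives: x = 4

Step 4 incorrectly states that sqrt(x^2) = x. The correct identity is sqrt(x^2) = |x|. Since x = -4 < 0, we have sqrt(x^2) = |-4| = 4, not x = -4.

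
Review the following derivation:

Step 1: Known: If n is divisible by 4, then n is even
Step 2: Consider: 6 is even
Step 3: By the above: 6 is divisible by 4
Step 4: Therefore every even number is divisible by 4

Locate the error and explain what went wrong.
Step 3: By the above: 6 is divisible by 4

Step 3 commits the fallacy of affirming the consequent. The known fact 'divisible by 4 → even' does NOT imply 'even → divisible by 4'. That would be the converse, which is false. For example, 6 is even but 6 ÷ 4 = 1.50, which is not an integer.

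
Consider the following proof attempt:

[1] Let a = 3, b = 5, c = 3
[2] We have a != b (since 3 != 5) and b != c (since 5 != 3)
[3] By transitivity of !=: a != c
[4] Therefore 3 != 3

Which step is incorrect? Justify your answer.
Step 3: By transitivity of !=: a != c

Step 3 incorrectly applies transitivity to the '!=' relation. Transitivity states: if a R b and b R c, then a R c. However, '!=' is not transitive. Counterexample: 3 != 5 and 5 != 3, but 3 = 3 (both equal 3). Transitivity holds for relations like <, <=, =, but not for !=.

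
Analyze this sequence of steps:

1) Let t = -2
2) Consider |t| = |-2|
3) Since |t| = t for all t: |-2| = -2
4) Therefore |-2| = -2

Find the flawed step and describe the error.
Step 3: Since |t| = t for all t: |-2| = -2

Step 3 incorrectly states that |t| = t for all t. The correct definition is |t| = t when t >= 0, and |t| = -t when t < 0. Since -2 < 0, we have |-2| = -(-2) = 2, not -2.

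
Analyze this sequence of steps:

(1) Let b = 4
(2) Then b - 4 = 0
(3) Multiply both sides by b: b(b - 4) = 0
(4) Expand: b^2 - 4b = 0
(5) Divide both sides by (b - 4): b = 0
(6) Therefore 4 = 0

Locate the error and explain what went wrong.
Step 5: Divide both sides by (b - 4): b = 0

Step 5 divides both sides by (b - 4). However, since b = 4, we have (b - 4) = 0. Division by zero is undefined, making this step invalid.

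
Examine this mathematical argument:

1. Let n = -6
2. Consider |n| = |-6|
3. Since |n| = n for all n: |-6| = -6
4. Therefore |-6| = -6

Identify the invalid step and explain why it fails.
Step 3: Since |n| = n for all n: |-6| = -6

Step 3 incorrectly states that |n| = n for all n. The correct definition is |n| = n when n >= 0, and |n| = -n when n < 0. Since -6 < 0, we have |-6| = -(-6) = 6, not -6.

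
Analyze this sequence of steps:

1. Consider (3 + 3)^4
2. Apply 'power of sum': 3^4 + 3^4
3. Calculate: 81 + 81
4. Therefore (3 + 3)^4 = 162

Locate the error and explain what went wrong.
Step 2: Apply 'power of sum': 3^4 + 3^4

Step 2 incorrectly applies a non-existent rule '(a+b)^n = a^n + b^n'. This is false in general. The correct expansion uses the binomial theorem. The actual value is (3 + 3)^4 = 6^4 = 1296, not 162.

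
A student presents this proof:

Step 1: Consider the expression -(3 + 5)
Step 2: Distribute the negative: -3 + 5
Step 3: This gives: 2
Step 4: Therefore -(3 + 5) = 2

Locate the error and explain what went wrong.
Step 2: Distribute the negative: -3 + 5

Step 2 incorrectly distributes the negative sign. The correct distribution is -(3 + 5) = -3 - 5 = -8. The negative must be applied to both terms, not just the first. The error treats -(3 + 5) as -3 + 5, which equals 2 instead of -8.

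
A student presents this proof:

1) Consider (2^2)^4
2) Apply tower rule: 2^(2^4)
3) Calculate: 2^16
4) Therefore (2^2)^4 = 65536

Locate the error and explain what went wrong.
Step 2: Apply tower rule: 2^(2^4)

Step 2 incorrectly states that (a^b)^c = a^(b^c). The correct rule is (a^b)^c = a^(b×c). The actual value is (2^2)^4 = 2^8 = 256, not 2^16 = 65536.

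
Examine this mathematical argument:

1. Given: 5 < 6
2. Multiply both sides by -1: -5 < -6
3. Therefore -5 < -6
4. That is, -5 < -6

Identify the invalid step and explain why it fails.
Step 2: Multiply both sides by -1: -5 < -6

Step 2 multiplies both sides by -1 but fails to reverse the inequality sign. When multiplying (or dividing) an inequality by a negative number, the direction must be reversed. Since 5 < 6, we should get -5 > -6, i.e., -5 > -6.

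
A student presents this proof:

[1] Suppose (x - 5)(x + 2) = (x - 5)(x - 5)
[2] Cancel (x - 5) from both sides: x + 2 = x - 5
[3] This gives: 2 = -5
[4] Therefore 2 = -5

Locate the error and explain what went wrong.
Step 2: Cancel (x - 5) from both sides: x + 2 = x - 5

Step 2 cancels (x - 5) from both sides. This is only valid if (x - 5) ≠ 0, i.e., x ≠ 5. When x = 5, both sides equal zero regardless of the other factors. The correct approach requires considering x = 5 as a separate case.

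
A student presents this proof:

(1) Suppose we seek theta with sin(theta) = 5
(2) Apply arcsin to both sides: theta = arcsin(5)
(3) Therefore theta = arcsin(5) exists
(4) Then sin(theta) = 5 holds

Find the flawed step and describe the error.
Step 2: Apply arcsin to both sides: theta = arcsin(5)

Step 2 applies arcsin to 5. However, arcsin(x) is only defined for x in [-1, 1] because sin(theta) can only produce values in that range. Since |5| > 1, arcsin(5) is undefined. There is no angle whose sine equals 5.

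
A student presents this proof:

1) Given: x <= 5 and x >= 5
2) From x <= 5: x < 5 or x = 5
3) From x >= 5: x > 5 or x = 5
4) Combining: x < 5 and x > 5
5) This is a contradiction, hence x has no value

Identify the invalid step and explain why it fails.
Step 4: Combining: x < 5 and x > 5

Step 4 incorrectly combines the conditions. From x <= 5 and x >= 5, the intersection is x = 5. The error treats the 'or' cases as 'and' requirements. The correct conclusion is that x = 5 is the unique solution, not that no solution exists.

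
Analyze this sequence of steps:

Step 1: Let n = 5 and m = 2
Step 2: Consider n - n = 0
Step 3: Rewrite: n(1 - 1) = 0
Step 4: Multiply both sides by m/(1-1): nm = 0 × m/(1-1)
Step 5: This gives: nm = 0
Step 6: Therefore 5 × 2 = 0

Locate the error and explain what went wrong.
Step 4: Multiply both sides by m/(1-1): nm = 0 × m/(1-1)

Step 4 multiplies both sides by m/(1-1). However, 1-1 = 0, so this is multiplication by m/0, which is undefined. We cannot multiply by an undefined expression.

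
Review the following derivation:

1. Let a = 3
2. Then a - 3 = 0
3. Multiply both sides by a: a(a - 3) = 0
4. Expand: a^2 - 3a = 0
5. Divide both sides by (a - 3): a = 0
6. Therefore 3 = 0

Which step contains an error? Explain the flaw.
Step 5: Divide both sides by (a - 3): a = 0

Step 5 divides both sides by (a - 3). However, since a = 3, we have (a - 3) = 0. Division by zero is undefined, making this step invalid.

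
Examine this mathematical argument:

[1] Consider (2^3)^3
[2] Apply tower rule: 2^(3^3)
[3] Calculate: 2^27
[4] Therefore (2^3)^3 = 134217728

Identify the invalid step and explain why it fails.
Step 2: Apply tower rule: 2^(3^3)

Step 2 incorrectly states that (a^b)^c = a^(b^c). The correct rule is (a^b)^c = a^(b×c). The actual value is (2^3)^3 = 2^9 = 512, not 2^27 = 134217728.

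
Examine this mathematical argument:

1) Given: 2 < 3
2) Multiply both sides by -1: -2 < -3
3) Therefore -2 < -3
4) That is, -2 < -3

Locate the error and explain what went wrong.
Step 2: Multiply both sides by -1: -2 < -3

Step 2 multiplies both sides by -1 but fails to reverse the inequality sign. When multiplying (or dividing) an inequality by a negative number, the direction must be reversed. Since 2 < 3, we should get -2 > -3, i.e., -2 > -3.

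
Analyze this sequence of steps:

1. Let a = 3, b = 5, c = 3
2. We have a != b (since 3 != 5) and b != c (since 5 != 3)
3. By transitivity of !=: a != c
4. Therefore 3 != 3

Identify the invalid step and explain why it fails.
Step 3: By transitivity of !=: a != c

Step 3 incorrectly applies transitivity to the '!=' relation. Transitivity states: if a R b and b R c, then a R c. However, '!=' is not transitive. Counterexample: 3 != 5 and 5 != 3, but 3 = 3 (both equal 3). Transitivity holds for relations like <, <=, =, but not for !=.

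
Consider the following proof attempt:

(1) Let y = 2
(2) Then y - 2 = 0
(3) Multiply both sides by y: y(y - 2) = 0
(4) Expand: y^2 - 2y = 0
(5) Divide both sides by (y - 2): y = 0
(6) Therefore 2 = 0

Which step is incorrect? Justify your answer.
Step 5: Divide both sides by (y - 2): y = 0

Step 5 divides both sides by (y - 2). However, since y = 2, we have (y - 2) = 0. Division by zero is undefined, making this step invalid.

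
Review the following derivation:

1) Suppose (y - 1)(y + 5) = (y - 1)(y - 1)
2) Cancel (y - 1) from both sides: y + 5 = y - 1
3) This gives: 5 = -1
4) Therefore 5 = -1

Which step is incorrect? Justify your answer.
Step 2: Cancel (y - 1) from both sides: y + 5 = y - 1

Step 2 cancels (y - 1) from both sides. This is only valid if (y - 1) ≠ 0, i.e., y ≠ 1. When y = 1, both sides equal zero regardless of the other factors. The correct approach requires considering y = 1 as a separate case.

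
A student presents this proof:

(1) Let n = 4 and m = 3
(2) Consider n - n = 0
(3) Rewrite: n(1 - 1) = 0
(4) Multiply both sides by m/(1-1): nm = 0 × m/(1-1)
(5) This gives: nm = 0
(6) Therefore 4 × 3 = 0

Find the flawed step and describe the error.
Step 4: Multiply both sides by m/(1-1): nm = 0 × m/(1-1)

Step 4 multiplies both sides by m/(1-1). However, 1-1 = 0, so this is multiplication by m/0, which is undefined. We cannot multiply by an undefined expression.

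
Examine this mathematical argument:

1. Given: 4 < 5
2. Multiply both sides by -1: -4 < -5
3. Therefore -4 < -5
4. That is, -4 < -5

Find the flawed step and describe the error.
Step 2: Multiply both sides by -1: -4 < -5

Step 2 multiplies both sides by -1 but fails to reverse the inequality sign. When multiplying (or dividing) an inequality by a negative number, the direction must be reversed. Since 4 < 5, we should get -4 > -5, i.e., -4 > -5.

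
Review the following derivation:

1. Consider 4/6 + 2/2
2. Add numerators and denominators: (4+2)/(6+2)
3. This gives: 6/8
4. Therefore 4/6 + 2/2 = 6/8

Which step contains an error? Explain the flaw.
Step 2: Add numerators and denominators: (4+2)/(6+2)

Step 2 incorrectly adds fractions by separately adding numerators and denominators. This is wrong. The correct method requires a common denominator: 4/6 + 2/2 = (4×2 + 2×6)/(6×2) = 20/12 = 5/3. The method used gives 6/8, which is different.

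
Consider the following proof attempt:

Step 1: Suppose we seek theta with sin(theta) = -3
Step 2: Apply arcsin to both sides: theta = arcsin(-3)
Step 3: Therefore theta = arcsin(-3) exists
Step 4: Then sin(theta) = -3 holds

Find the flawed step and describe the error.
Step 2: Apply arcsin to both sides: theta = arcsin(-3)

Step 2 applies arcsin to -3. However, arcsin(x) is only defined for x in [-1, 1] because sin(theta) can only produce values in that range. Since |-3| > 1, arcsin(-3) is undefined. There is no angle whose sine equals -3.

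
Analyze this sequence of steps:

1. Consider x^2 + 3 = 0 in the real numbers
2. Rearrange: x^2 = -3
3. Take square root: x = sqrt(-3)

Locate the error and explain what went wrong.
Step 3: Take square root: x = sqrt(-3)

Step 3 takes the square root of -3, which is negative. In the real number system, the square root of a negative number is undefined. The equation x^2 + 3 = 0 has no real solutions. Square roots of negative numbers only exist in the complex numbers.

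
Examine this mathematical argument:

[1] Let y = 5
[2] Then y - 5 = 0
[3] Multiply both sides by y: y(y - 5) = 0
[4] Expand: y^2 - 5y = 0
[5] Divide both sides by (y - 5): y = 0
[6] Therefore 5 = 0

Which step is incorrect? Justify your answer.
Step 5: Divide both sides by (y - 5): y = 0

Step 5 divides both sides by (y - 5). However, since y = 5, we have (y - 5) = 0. Division by zero is undefined, making this step invalid.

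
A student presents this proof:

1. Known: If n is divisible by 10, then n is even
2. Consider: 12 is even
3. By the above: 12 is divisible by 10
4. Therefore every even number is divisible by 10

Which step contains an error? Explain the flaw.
Step 3: By the above: 12 is divisible by 10

Step 3 commits the fallacy of affirming the consequent. The known fact 'divisible by 10 → even' does NOT imply 'even → divisible by 10'. That would be the converse, which is false. For example, 12 is even but 12 ÷ 10 = 1.20, which is not an integer.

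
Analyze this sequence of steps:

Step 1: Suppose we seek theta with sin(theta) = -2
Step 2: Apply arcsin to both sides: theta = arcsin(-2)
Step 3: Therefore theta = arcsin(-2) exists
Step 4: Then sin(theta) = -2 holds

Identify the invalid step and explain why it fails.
Step 2: Apply arcsin to both sides: theta = arcsin(-2)

Step 2 applies arcsin to -2. However, arcsin(x) is only defined for x in [-1, 1] because sin(theta) can only produce values in that range. Since |-2| > 1, arcsin(-2) is undefined. There is no angle whose sine equals -2.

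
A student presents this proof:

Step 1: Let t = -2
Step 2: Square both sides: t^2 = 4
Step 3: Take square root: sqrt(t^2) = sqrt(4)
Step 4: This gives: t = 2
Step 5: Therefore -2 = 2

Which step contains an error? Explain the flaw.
Step 4: This gives: t = 2

Step 4 incorrectly states that sqrt(t^2) = t. The correct identity is sqrt(t^2) = |t|. Since t = -2 < 0, we have sqrt(t^2) = |-2| = 2, not t = -2.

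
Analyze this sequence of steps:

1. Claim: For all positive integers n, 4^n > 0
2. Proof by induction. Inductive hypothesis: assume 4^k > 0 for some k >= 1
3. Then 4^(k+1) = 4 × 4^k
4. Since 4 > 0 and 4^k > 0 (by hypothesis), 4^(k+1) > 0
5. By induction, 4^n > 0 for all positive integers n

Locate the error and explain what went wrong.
Step 5: By induction, 4^n > 0 for all positive integers n

Step 5 concludes the proof by induction, but no base case was ever established. A valid induction proof requires: (1) a base case proving 4^1 > 0, and (2) an inductive step showing IF 4^k > 0 THEN 4^(k+1) > 0. Steps 2-4 correctly establish the inductive step, but without the base case the conclusion in step 5 does not follow.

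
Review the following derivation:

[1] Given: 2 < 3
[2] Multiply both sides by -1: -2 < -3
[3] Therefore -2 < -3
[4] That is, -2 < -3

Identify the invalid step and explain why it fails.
Step 2: Multiply both sides by -1: -2 < -3

Step 2 multiplies both sides by -1 but fails to reverse the inequality sign. When multiplying (or dividing) an inequality by a negative number, the direction must be reversed. Since 2 < 3, we should get -2 > -3, i.e., -2 > -3.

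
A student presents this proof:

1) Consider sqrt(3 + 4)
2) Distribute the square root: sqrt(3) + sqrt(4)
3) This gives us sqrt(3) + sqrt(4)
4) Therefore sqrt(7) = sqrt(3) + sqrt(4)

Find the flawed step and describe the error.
Step 2: Distribute the square root: sqrt(3) + sqrt(4)

Step 2 incorrectly 'distributes' the square root over addition. The square root function does not distribute: sqrt(a + b) ≠ sqrt(a) + sqrt(b). In fact, sqrt(3 + 4) = sqrt(7) ≈ 2.6458, while sqrt(3) + sqrt(4) ≈ 3.7321.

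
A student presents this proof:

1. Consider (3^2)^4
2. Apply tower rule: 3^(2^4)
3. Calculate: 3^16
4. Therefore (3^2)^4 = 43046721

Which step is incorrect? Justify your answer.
Step 2: Apply tower rule: 3^(2^4)

Step 2 incorrectly states that (a^b)^c = a^(b^c). The correct rule is (a^b)^c = a^(b×c). The actual value is (3^2)^4 = 3^8 = 6561, not 3^16 = 43046721.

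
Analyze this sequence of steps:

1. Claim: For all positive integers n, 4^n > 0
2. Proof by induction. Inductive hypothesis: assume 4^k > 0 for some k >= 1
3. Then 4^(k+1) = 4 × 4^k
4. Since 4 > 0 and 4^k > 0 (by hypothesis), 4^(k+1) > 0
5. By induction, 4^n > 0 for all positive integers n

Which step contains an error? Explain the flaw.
Step 5: By induction, 4^n > 0 for all positive integers n

Step 5 concludes the proof by induction, but no base case was ever established. A valid induction proof requires: (1) a base case proving 4^1 > 0, and (2) an inductive step showing IF 4^k > 0 THEN 4^(k+1) > 0. Steps 2-4 correctly establish the inductive step, but without the base case the conclusion in step 5 does not follow.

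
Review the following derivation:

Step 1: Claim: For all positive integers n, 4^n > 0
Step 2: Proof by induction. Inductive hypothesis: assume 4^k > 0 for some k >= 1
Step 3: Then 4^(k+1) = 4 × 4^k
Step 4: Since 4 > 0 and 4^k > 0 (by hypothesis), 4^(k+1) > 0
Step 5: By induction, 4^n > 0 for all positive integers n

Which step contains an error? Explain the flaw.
Step 5: By induction, 4^n > 0 for all positive integers n

Step 5 concludes the proof by induction, but no base case was ever established. A valid induction proof requires: (1) a base case proving 4^1 > 0, and (2) an inductive step showing IF 4^k > 0 THEN 4^(k+1) > 0. Steps 2-4 correctly establish the inductive step, but without the base case the conclusion in step 5 does not follow.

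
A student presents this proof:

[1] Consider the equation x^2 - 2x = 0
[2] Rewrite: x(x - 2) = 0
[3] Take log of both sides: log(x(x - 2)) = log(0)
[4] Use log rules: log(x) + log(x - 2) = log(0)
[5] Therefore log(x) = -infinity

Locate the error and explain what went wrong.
Step 3: Take log of both sides: log(x(x - 2)) = log(0)

Step 3 takes the logarithm of both sides, resulting in log(0) on the right side. The logarithm is only defined for positive numbers; log(0) is undefined (approaches negative infinity). This operation is invalid.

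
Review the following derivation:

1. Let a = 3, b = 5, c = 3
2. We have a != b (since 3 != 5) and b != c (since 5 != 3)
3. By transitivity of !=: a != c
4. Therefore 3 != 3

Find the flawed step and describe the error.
Step 3: By transitivity of !=: a != c

Step 3 incorrectly applies transitivity to the '!=' relation. Transitivity states: if a R b and b R c, then a R c. However, '!=' is not transitive. Counterexample: 3 != 5 and 5 != 3, but 3 = 3 (both equal 3). Transitivity holds for relations like <, <=, =, but not for !=.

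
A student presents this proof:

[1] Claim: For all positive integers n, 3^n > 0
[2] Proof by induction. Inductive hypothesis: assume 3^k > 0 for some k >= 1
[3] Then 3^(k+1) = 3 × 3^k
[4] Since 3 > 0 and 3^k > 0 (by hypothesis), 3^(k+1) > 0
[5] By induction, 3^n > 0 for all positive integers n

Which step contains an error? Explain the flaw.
Step 5: By induction, 3^n > 0 for all positive integers n

Step 5 concludes the proof by induction, but no base case was ever established. A valid induction proof requires: (1) a base case proving 3^1 > 0, and (2) an inductive step showing IF 3^k > 0 THEN 3^(k+1) > 0. Steps 2-4 correctly establish the inductive step, but without the base case the conclusion in step 5 does not follow.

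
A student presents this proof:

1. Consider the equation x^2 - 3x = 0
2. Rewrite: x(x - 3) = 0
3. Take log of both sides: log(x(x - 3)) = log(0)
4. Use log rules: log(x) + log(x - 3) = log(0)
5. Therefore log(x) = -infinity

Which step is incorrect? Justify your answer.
Step 3: Take log of both sides: log(x(x - 3)) = log(0)

Step 3 takes the logarithm of both sides, resulting in log(0) on the right side. The logarithm is only defined for positive numbers; log(0) is undefined (approaches negative infinity). This operation is invalid.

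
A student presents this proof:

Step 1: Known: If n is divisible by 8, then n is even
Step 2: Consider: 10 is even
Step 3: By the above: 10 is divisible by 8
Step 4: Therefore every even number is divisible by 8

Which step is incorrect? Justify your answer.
Step 3: By the above: 10 is divisible by 8

Step 3 commits the fallacy of affirming the consequent. The known fact 'divisible by 8 → even' does NOT imply 'even → divisible by 8'. That would be the converse, which is false. For example, 10 is even but 10 ÷ 8 = 1.25, which is not an integer.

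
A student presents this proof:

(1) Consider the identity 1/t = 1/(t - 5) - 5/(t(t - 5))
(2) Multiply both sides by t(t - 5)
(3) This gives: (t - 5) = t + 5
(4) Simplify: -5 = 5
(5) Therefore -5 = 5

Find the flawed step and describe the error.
Step 3: This gives: (t - 5) = t + 5

Step 3 makes a sign error when clearing denominators. Multiplying -5/(t(t - 5)) by t(t - 5) gives -5, not +5. The correct result is (t - 5) = t - 5, which is trivially true, not (t - 5) = t + 5. (Step 1 is a valid identity: 1/(t - 5) - 5/(t(t - 5)) = (t - 5)/(t(t - 5)) = 1/t.)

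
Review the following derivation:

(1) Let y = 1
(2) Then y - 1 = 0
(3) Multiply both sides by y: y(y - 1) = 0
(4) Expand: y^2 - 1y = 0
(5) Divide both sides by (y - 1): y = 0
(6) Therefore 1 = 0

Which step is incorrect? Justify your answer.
Step 5: Divide both sides by (y - 1): y = 0

Step 5 divides both sides by (y - 1). However, since y = 1, we have (y - 1) = 0. Division by zero is undefined, making this step invalid.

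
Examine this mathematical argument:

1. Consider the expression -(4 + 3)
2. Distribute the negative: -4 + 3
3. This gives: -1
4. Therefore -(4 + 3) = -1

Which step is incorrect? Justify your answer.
Step 2: Distribute the negative: -4 + 3

Step 2 incorrectly distributes the negative sign. The correct distribution is -(4 + 3) = -4 - 3 = -7. The negative must be applied to both terms, not just the first. The error treats -(4 + 3) as -4 + 3, which equals -1 instead of -7.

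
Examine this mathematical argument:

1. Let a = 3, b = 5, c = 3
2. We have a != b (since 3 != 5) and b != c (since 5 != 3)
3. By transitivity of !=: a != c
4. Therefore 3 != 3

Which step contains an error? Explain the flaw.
Step 3: By transitivity of !=: a != c

Step 3 incorrectly applies transitivity to the '!=' relation. Transitivity states: if a R b and b R c, then a R c. However, '!=' is not transitive. Counterexample: 3 != 5 and 5 != 3, but 3 = 3 (both equal 3). Transitivity holds for relations like <, <=, =, but not for !=.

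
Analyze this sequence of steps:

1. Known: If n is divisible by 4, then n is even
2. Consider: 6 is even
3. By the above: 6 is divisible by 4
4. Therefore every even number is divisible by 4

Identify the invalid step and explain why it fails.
Step 3: By the above: 6 is divisible by 4

Step 3 commits the fallacy of affirming the consequent. The known fact 'divisible by 4 → even' does NOT imply 'even → divisible by 4'. That would be the converse, which is false. For example, 6 is even but 6 ÷ 4 = 1.50, which is not an integer.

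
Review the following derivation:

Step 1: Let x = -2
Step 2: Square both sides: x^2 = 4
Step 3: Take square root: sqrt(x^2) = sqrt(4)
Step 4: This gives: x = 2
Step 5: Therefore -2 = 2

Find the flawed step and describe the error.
Step 4: This gives: x = 2

Step 4 incorrectly states that sqrt(x^2) = x. The correct identity is sqrt(x^2) = |x|. Since x = -2 < 0, we have sqrt(x^2) = |-2| = 2, not x = -2.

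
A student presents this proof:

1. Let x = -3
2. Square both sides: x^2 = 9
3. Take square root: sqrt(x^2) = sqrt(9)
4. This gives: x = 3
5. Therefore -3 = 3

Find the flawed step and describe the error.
Step 4: This gives: x = 3

Step 4 incorrectly states that sqrt(x^2) = x. The correct identity is sqrt(x^2) = |x|. Since x = -3 < 0, we have sqrt(x^2) = |-3| = 3, not x = -3.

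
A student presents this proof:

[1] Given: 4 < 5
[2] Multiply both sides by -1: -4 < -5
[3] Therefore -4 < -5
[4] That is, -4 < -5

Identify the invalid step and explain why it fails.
Step 2: Multiply both sides by -1: -4 < -5

Step 2 multiplies both sides by -1 but fails to reverse the inequality sign. When multiplying (or dividing) an inequality by a negative number, the direction must be reversed. Since 4 < 5, we should get -4 > -5, i.e., -4 > -5.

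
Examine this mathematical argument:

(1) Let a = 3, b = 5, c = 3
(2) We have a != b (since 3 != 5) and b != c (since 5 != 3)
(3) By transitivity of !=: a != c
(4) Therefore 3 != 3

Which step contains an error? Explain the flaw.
Step 3: By transitivity of !=: a != c

Step 3 incorrectly applies transitivity to the '!=' relation. Transitivity states: if a R b and b R c, then a R c. However, '!=' is not transitive. Counterexample: 3 != 5 and 5 != 3, but 3 = 3 (both equal 3). Transitivity holds for relations like <, <=, =, but not for !=.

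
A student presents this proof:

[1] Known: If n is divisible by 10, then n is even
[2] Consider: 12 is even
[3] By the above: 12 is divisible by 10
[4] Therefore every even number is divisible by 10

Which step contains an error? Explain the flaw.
Step 3: By the above: 12 is divisible by 10

Step 3 commits the fallacy of affirming the consequent. The known fact 'divisible by 10 → even' does NOT imply 'even → divisible by 10'. That would be the converse, which is false. For example, 12 is even but 12 ÷ 10 = 1.20, which is not an integer.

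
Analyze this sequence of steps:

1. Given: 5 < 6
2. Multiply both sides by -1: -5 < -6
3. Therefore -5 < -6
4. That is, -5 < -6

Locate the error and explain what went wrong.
Step 2: Multiply both sides by -1: -5 < -6

Step 2 multiplies both sides by -1 but fails to reverse the inequality sign. When multiplying (or dividing) an inequality by a negative number, the direction must be reversed. Since 5 < 6, we should get -5 > -6, i.e., -5 > -6.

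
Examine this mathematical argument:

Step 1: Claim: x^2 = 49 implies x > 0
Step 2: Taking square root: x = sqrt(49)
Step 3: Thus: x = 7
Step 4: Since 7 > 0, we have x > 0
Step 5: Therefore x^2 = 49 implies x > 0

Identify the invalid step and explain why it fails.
Step 2: Taking square root: x = sqrt(49)

Step 2 takes the square root and assumes the positive root only. The equation x^2 = 49 actually has two solutions: x = 7 and x = -7. The proof silently assumes x > 0 without justification, then uses this assumption to conclude x > 0, which is circular. The counterexample x = -7 shows the claim is false.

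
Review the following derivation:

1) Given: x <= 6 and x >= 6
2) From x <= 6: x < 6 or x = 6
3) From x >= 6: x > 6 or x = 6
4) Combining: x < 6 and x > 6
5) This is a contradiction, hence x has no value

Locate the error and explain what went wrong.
Step 4: Combining: x < 6 and x > 6

Step 4 incorrectly combines the conditions. From x <= 6 and x >= 6, the intersection is x = 6. The error treats the 'or' cases as 'and' requirements. The correct conclusion is that x = 6 is the unique solution, not that no solution exists.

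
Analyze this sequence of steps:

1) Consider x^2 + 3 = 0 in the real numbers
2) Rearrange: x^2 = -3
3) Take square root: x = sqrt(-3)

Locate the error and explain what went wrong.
Step 3: Take square root: x = sqrt(-3)

Step 3 takes the square root of -3, which is negative. In the real number system, the square root of a negative number is undefined. The equation x^2 + 3 = 0 has no real solutions. Square roots of negative numbers only exist in the complex numbers.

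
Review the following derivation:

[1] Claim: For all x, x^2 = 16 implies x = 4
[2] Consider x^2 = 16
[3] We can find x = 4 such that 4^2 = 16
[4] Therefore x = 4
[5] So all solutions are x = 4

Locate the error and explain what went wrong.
Step 4: Therefore x = 4

Step 4 incorrectly concludes that x = 4 is the only solution. The proof shows that x = 4 is A solution (existence), but does not show it is the ONLY solution (uniqueness). In fact, x = -4 is also a solution since (-4)^2 = 16. Finding one solution doesn't prove there are no others.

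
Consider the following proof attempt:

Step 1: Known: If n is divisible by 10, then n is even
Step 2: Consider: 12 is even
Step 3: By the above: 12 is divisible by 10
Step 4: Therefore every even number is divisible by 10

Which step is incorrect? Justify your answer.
Step 3: By the above: 12 is divisible by 10

Step 3 commits the fallacy of affirming the consequent. The known fact 'divisible by 10 → even' does NOT imply 'even → divisible by 10'. That would be the converse, which is false. For example, 12 is even but 12 ÷ 10 = 1.20, which is not an integer.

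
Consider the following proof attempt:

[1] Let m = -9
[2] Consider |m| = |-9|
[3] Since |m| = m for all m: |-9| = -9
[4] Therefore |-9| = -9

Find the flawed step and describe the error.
Step 3: Since |m| = m for all m: |-9| = -9

Step 3 incorrectly states that |m| = m for all m. The correct definition is |m| = m when m >= 0, and |m| = -m when m < 0. Since -9 < 0, we have |-9| = -(-9) = 9, not -9.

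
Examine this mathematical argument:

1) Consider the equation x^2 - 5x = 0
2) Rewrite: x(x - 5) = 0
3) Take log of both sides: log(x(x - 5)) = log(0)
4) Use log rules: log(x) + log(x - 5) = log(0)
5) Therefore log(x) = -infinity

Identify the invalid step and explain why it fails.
Step 3: Take log of both sides: log(x(x - 5)) = log(0)

Step 3 takes the logarithm of both sides, resulting in log(0) on the right side. The logarithm is only defined for positive numbers; log(0) is undefined (approaches negative infinity). This operation is invalid.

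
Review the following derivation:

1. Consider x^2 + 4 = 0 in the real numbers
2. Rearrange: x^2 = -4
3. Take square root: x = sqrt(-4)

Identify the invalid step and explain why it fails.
Step 3: Take square root: x = sqrt(-4)

Step 3 takes the square root of -4, which is negative. In the real number system, the square root of a negative number is undefined. The equation x^2 + 4 = 0 has no real solutions. Square roots of negative numbers only exist in the complex numbers.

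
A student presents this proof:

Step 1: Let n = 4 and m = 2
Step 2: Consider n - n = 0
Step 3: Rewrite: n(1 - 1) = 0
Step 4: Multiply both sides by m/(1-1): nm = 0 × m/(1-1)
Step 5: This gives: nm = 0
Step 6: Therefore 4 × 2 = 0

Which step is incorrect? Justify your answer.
Step 4: Multiply both sides by m/(1-1): nm = 0 × m/(1-1)

Step 4 multiplies both sides by m/(1-1). However, 1-1 = 0, so this is multiplication by m/0, which is undefined. We cannot multiply by an undefined expression.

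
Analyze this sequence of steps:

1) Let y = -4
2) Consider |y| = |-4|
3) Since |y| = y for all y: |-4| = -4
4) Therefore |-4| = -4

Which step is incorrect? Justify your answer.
Step 3: Since |y| = y for all y: |-4| = -4

Step 3 incorrectly states that |y| = y for all y. The correct definition is |y| = y when y >= 0, and |y| = -y when y < 0. Since -4 < 0, we have |-4| = -(-4) = 4, not -4.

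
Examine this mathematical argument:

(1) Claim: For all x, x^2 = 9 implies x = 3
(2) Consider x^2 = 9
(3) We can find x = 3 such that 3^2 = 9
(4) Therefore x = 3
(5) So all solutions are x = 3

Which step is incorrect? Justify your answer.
Step 4: Therefore x = 3

Step 4 incorrectly concludes that x = 3 is the only solution. The proof shows that x = 3 is A solution (existence), but does not show it is the ONLY solution (uniqueness). In fact, x = -3 is also a solution since (-3)^2 = 9. Finding one solution doesn't prove there are no others.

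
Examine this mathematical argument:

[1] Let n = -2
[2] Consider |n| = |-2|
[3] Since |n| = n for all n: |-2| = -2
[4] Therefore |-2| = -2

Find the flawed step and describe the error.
Step 3: Since |n| = n for all n: |-2| = -2

Step 3 incorrectly states that |n| = n for all n. The correct definition is |n| = n when n >= 0, and |n| = -n when n < 0. Since -2 < 0, we have |-2| = -(-2) = 2, not -2.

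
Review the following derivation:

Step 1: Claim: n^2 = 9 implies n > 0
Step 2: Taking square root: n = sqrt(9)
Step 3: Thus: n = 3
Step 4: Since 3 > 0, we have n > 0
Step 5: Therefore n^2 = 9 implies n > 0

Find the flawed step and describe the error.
Step 2: Taking square root: n = sqrt(9)

Step 2 takes the square root and assumes the positive root only. The equation n^2 = 9 actually has two solutions: n = 3 and n = -3. The proof silently assumes n > 0 without justification, then uses this assumption to conclude n > 0, which is circular. The counterexample n = -3 shows the claim is false.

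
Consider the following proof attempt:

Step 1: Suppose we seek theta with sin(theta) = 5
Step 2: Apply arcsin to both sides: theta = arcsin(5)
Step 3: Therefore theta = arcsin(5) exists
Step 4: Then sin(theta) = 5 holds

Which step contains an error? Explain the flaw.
Step 2: Apply arcsin to both sides: theta = arcsin(5)

Step 2 applies arcsin to 5. However, arcsin(x) is only defined for x in [-1, 1] because sin(theta) can only produce values in that range. Since |5| > 1, arcsin(5) is undefined. There is no angle whose sine equals 5.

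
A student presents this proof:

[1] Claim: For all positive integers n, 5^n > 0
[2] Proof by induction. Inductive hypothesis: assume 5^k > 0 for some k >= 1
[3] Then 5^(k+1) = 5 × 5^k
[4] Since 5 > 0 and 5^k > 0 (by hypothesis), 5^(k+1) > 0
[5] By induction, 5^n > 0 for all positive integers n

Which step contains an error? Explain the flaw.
Step 5: By induction, 5^n > 0 for all positive integers n

Step 5 concludes the proof by induction, but no base case was ever established. A valid induction proof requires: (1) a base case proving 5^1 > 0, and (2) an inductive step showing IF 5^k > 0 THEN 5^(k+1) > 0. Steps 2-4 correctly establish the inductive step, but without the base case the conclusion in step 5 does not follow.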